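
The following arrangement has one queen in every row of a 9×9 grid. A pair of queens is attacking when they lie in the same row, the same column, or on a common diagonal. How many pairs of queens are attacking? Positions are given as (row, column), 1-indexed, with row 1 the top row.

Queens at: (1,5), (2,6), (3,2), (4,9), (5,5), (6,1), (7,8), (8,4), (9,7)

2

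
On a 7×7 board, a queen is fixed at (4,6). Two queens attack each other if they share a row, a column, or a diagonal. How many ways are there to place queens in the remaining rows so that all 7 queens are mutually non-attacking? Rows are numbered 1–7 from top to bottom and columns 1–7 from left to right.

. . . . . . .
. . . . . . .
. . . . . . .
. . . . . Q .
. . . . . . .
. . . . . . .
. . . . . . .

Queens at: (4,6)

6

Branch on row 1: col 1 → 1; col 2 → 0; col 4 → 2; col 5 → 2; col 7 → 1.
Sum: 1 + 0 + 2 + 2 + 1 = 6.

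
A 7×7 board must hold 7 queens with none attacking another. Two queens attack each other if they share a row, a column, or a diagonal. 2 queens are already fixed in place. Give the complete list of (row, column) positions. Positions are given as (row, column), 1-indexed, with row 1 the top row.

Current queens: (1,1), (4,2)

(1,1) (2,6) (3,4) (4,2) (5,7) (6,5) (7,3)

Row 2: attacked by (1,1)→{1,2}; (4,2)→{2,4}. Safe: 3, 5, 6, 7. Place at column 6.
Row 3: attacked by (1,1)→{1,3}; (2,6)→{5,6,7}; (4,2)→{1,2,3}. Safe: 4. Place at column 4.
Row 5: attacked by (1,1)→{1,5}; (2,6)→{3,6}; (3,4)→{2,4,6}; (4,2)→{1,2,3}. Safe: 7. Place at column 7.
Row 6: attacked by (1,1)→{1,6}; (2,6)→{2,6}; (3,4)→{1,4,7}; (4,2)→{2,4}; (5,7)→{6,7}. Safe: 3, 5. Place at column 5.
Row 7: attacked by (1,1)→{1,7}; (2,6)→{1,6}; (3,4)→{4}; (4,2)→{2,5}; (5,7)→{5,7}; (6,5)→{4,5,6}. Safe: 3. Place at column 3.
Columns [1, 6, 4, 2, 7, 5, 3], r−c [0, -4, -1, 2, -2, 1, 4], r+c [2, 8, 7, 6, 12, 11, 10] are all distinct, so no two queens attack.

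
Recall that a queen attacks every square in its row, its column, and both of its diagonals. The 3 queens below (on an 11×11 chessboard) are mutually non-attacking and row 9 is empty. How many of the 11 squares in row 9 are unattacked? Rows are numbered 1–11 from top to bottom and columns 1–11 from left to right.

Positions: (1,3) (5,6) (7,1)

5

(1,3) attacks row 9 at column 3 and diagonals 11.
(5,6) attacks row 9 at column 6 and diagonals 2, 10.
(7,1) attacks row 9 at column 1 and diagonals 3.
Attacked columns: {1, 2, 3, 6, 10, 11}. Safe: {4, 5, 7, 8, 9}.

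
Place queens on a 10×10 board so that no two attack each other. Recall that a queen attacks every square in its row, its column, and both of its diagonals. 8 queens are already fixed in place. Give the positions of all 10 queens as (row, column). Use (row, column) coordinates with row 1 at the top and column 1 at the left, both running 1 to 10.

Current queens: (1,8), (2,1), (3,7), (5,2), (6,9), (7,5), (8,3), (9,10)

Row 4: attacked by (1,8)→{5,8}; (2,1)→{1,3}; (3,7)→{6,7,8}; (5,2)→{1,2,3}; (6,9)→{7,9}; (7,5)→{2,5,8}; (8,3)→{3,7}; (9,10)→{5,10}. Safe: 4. Place at column 4.
Row 10: attacked by (1,8)→{8}; (2,1)→{1,9}; (3,7)→{7}; (4,4)→{4,10}; (5,2)→{2,7}; (6,9)→{5,9}; (7,5)→{2,5,8}; (8,3)→{1,3,5}; (9,10)→{9,10}. Safe: 6. Place at column 6.
Columns [8, 1, 7, 4, 2, 9, 5, 3, 10, 6], r−c [-7, 1, -4, 0, 3, -3, 2, 5, -1, 4], r+c [9, 3, 10, 8, 7, 15, 12, 11, 19, 16] are all distinct, so no two queens attack.

(1,8) (2,1) (3,7) (4,4) (5,2) (6,9) (7,5) (8,3) (9,10) (10,6)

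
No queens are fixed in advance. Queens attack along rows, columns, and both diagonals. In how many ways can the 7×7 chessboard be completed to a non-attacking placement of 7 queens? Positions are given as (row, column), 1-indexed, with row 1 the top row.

Branch on row 1: col 1 → 4; col 2 → 7; col 3 → 6; col 4 → 6; col 5 → 6; col 6 → 7; col 7 → 4.
Sum: 4 + 7 + 6 + 6 + 6 + 7 + 4 = 40.
(This is the classic 7-queens count.)

40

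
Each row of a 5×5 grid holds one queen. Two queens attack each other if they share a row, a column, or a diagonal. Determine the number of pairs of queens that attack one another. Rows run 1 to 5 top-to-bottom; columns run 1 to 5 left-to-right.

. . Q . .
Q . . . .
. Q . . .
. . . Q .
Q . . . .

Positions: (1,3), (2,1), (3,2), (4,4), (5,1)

Same column: (2,1)–(5,1) (column 1).
Same diagonal: (2,1)–(3,2) (|2−3| = |1−2| = 1).
Total attacking pairs: 2.

2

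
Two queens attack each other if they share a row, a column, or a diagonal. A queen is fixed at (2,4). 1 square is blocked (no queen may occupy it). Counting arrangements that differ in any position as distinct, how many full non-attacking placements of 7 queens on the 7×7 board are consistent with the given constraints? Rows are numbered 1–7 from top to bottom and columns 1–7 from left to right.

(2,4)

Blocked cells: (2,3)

6

Branch on row 1: col 1 → 1; col 2 → 2; col 6 → 2; col 7 → 1.
Sum: 1 + 2 + 2 + 1 = 6.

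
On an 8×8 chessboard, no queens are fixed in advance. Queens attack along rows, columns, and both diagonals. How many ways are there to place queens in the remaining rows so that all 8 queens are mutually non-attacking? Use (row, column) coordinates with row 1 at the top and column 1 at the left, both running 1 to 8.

92

Branch on row 1: col 1 → 4; col 2 → 8; col 3 → 16; col 4 → 18; col 5 → 18; col 6 → 16; col 7 → 8; col 8 → 4.
Sum: 4 + 8 + 16 + 18 + 18 + 16 + 8 + 4 = 92.
(This is the classic 8-queens count.)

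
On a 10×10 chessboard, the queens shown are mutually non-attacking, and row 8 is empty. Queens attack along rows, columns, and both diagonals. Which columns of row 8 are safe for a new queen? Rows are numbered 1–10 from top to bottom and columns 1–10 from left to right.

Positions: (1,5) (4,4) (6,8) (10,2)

(1,5) attacks row 8 at column 5.
(4,4) attacks row 8 at column 4 and diagonals 8.
(6,8) attacks row 8 at column 8 and diagonals 6, 10.
(10,2) attacks row 8 at column 2 and diagonals 4.
Attacked columns: {2, 4, 5, 6, 8, 10}. Safe: {1, 3, 7, 9}.

columns 1, 3, 7, 9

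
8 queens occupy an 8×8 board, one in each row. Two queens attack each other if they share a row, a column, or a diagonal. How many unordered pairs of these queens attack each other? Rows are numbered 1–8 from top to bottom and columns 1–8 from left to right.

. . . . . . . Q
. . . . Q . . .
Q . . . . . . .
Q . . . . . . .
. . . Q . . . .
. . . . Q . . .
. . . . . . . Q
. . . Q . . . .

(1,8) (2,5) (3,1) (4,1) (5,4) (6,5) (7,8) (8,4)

Same column: (1,8)–(7,8) (column 8); (2,5)–(6,5) (column 5); (3,1)–(4,1) (column 1); (5,4)–(8,4) (column 4).
Same diagonal: (1,8)–(5,4) (|1−5| = |8−4| = 4); (5,4)–(6,5) (|5−6| = |4−5| = 1).
Total attacking pairs: 6.

6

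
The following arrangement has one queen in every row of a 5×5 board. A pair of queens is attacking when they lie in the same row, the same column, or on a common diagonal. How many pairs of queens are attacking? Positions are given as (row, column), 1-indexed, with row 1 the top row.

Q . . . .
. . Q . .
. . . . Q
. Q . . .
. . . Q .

0

All columns are distinct and no two queens satisfy |Δrow| = |Δcol|, so no pair attacks.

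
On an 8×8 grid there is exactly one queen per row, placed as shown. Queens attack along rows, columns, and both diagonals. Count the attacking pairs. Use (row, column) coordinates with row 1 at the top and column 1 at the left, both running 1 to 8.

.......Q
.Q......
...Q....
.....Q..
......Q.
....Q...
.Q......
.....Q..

4

Same column: (2,2)–(7,2) (column 2); (4,6)–(8,6) (column 6).
Same diagonal: (1,8)–(7,2) (|1−7| = |8−2| = 6); (4,6)–(5,7) (|4−5| = |6−7| = 1).
Total attacking pairs: 4.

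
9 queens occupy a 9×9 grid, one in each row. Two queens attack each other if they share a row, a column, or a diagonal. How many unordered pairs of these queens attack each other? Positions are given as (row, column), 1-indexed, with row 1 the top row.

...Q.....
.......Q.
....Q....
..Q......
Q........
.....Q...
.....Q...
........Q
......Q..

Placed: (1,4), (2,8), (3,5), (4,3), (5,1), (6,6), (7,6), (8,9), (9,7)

2

Same column: (6,6)–(7,6) (column 6).
Same diagonal: (4,3)–(7,6) (|4−7| = |3−6| = 3).
Total attacking pairs: 2.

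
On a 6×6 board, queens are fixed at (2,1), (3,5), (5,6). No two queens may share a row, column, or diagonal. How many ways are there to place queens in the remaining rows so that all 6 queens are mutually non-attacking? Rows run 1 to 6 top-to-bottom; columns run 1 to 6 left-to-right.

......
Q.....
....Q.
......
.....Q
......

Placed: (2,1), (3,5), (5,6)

1

Branch on row 1: col 4 → 1.
Sum: 1 = 1.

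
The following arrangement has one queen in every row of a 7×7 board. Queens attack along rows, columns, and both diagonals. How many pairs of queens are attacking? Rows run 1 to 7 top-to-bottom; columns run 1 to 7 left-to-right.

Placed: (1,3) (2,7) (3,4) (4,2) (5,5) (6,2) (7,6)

Same column: (4,2)–(6,2) (column 2).
Total attacking pairs: 1.

1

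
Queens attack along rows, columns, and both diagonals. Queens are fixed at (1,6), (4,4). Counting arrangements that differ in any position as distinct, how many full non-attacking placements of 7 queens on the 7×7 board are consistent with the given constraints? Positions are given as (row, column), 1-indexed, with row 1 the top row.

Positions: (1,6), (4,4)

2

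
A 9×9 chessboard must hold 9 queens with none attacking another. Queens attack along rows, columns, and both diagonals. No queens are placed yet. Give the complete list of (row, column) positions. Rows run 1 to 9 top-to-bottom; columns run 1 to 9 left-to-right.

(1,4) (2,9) (3,5) (4,8) (5,1) (6,3) (7,6) (8,2) (9,7)

Row 1: Safe: 1, 2, 3, 4, 5, 6, 7, 8, 9. Place at column 4.
Row 2: attacked by (1,4)→{3,4,5}. Safe: 1, 2, 6, 7, 8, 9. Place at column 9.
Row 3: attacked by (1,4)→{2,4,6}; (2,9)→{8,9}. Safe: 1, 3, 5, 7. Place at column 5.
Row 4: attacked by (1,4)→{1,4,7}; (2,9)→{7,9}; (3,5)→{4,5,6}. Safe: 2, 3, 8. Place at column 8.
Row 5: attacked by (1,4)→{4,8}; (2,9)→{6,9}; (3,5)→{3,5,7}; (4,8)→{7,8,9}. Safe: 1, 2. Place at column 1.
Row 6: attacked by (1,4)→{4,9}; (2,9)→{5,9}; (3,5)→{2,5,8}; (4,8)→{6,8}; (5,1)→{1,2}. Safe: 3, 7. Place at column 3.
Row 7: attacked by (1,4)→{4}; (2,9)→{4,9}; (3,5)→{1,5,9}; (4,8)→{5,8}; (5,1)→{1,3}; (6,3)→{2,3,4}. Safe: 6, 7. Place at column 6.
Row 8: attacked by (1,4)→{4}; (2,9)→{3,9}; (3,5)→{5}; (4,8)→{4,8}; (5,1)→{1,4}; (6,3)→{1,3,5}; (7,6)→{5,6,7}. Safe: 2. Place at column 2.
Row 9: attacked by (1,4)→{4}; (2,9)→{2,9}; (3,5)→{5}; (4,8)→{3,8}; (5,1)→{1,5}; (6,3)→{3,6}; (7,6)→{4,6,8}; (8,2)→{1,2,3}. Safe: 7. Place at column 7.
Columns [4, 9, 5, 8, 1, 3, 6, 2, 7], r−c [-3, -7, -2, -4, 4, 3, 1, 6, 2], r+c [5, 11, 8, 12, 6, 9, 13, 10, 16] are all distinct, so no two queens attack.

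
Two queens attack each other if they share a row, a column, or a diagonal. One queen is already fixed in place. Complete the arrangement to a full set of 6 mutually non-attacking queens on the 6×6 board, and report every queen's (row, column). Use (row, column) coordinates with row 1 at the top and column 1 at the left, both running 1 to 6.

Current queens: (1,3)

(1,3) (2,6) (3,2) (4,5) (5,1) (6,4)

Row 2: attacked by (1,3)→{2,3,4}. Safe: 1, 5, 6. Place at column 6.
Row 3: attacked by (1,3)→{1,3,5}; (2,6)→{5,6}. Safe: 2, 4. Place at column 2.
Row 4: attacked by (1,3)→{3,6}; (2,6)→{4,6}; (3,2)→{1,2,3}. Safe: 5. Place at column 5.
Row 5: attacked by (1,3)→{3}; (2,6)→{3,6}; (3,2)→{2,4}; (4,5)→{4,5,6}. Safe: 1. Place at column 1.
Row 6: attacked by (1,3)→{3}; (2,6)→{2,6}; (3,2)→{2,5}; (4,5)→{3,5}; (5,1)→{1,2}. Safe: 4. Place at column 4.
Columns [3, 6, 2, 5, 1, 4], r−c [-2, -4, 1, -1, 4, 2], r+c [4, 8, 5, 9, 6, 10] are all distinct, so no two queens attack.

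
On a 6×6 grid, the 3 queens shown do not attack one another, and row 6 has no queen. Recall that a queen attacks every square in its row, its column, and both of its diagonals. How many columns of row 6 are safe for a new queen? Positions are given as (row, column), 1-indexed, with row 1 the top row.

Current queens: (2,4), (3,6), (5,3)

(2,4) attacks row 6 at column 4.
(3,6) attacks row 6 at column 6 and diagonals 3.
(5,3) attacks row 6 at column 3 and diagonals 2, 4.
Attacked columns: {2, 3, 4, 6}. Safe: {1, 5}.

2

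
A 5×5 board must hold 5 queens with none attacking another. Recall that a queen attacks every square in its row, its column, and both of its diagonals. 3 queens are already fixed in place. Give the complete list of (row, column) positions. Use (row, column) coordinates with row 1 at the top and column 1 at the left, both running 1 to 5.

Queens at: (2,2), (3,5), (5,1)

Row 1: attacked by (2,2)→{1,2,3}; (3,5)→{3,5}; (5,1)→{1,5}. Safe: 4. Place at column 4.
Row 4: attacked by (1,4)→{1,4}; (2,2)→{2,4}; (3,5)→{4,5}; (5,1)→{1,2}. Safe: 3. Place at column 3.
Columns [4, 2, 5, 3, 1], r−c [-3, 0, -2, 1, 4], r+c [5, 4, 8, 7, 6] are all distinct, so no two queens attack.

(1,4) (2,2) (3,5) (4,3) (5,1)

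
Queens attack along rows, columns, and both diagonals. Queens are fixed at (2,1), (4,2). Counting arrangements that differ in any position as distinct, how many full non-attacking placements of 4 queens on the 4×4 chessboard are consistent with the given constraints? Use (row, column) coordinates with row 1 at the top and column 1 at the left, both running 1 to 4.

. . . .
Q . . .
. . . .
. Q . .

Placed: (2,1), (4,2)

Branch on row 1: col 3 → 1; col 4 → 0.
Sum: 1 + 0 = 1.

1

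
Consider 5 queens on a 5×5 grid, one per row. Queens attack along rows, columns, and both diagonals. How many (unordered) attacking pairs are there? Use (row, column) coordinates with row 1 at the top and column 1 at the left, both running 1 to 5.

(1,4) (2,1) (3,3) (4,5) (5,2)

0

All columns are distinct and no two queens satisfy |Δrow| = |Δcol|, so no pair attacks.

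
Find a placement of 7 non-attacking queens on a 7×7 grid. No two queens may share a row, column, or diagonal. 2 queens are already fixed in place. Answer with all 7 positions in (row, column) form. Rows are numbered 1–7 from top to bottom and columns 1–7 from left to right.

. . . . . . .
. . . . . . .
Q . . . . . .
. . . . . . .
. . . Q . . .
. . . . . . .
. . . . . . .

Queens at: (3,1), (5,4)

Row 1: attacked by (3,1)→{1,3}; (5,4)→{4}. Safe: 2, 5, 6, 7. Place at column 5.
Row 2: attacked by (1,5)→{4,5,6}; (3,1)→{1,2}; (5,4)→{1,4,7}. Safe: 3. Place at column 3.
Row 4: attacked by (1,5)→{2,5}; (2,3)→{1,3,5}; (3,1)→{1,2}; (5,4)→{3,4,5}. Safe: 6, 7. Place at column 6.
Row 6: attacked by (1,5)→{5}; (2,3)→{3,7}; (3,1)→{1,4}; (4,6)→{4,6}; (5,4)→{3,4,5}. Safe: 2. Place at column 2.
Row 7: attacked by (1,5)→{5}; (2,3)→{3}; (3,1)→{1,5}; (4,6)→{3,6}; (5,4)→{2,4,6}; (6,2)→{1,2,3}. Safe: 7. Place at column 7.
Columns [5, 3, 1, 6, 4, 2, 7], r−c [-4, -1, 2, -2, 1, 4, 0], r+c [6, 5, 4, 10, 9, 8, 14] are all distinct, so no two queens attack.

(1,5) (2,3) (3,1) (4,6) (5,4) (6,2) (7,7)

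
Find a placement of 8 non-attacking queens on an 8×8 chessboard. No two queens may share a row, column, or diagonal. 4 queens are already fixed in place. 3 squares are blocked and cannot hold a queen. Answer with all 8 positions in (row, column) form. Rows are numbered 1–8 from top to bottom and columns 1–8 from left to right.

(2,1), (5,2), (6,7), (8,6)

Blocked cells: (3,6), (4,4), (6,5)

(1,4) (2,1) (3,5) (4,8) (5,2) (6,7) (7,3) (8,6)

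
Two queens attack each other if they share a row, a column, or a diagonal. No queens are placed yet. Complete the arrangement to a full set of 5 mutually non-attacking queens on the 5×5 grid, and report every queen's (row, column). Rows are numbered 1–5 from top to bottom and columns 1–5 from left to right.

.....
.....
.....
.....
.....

Row 1: Safe: 1, 2, 3, 4, 5. Place at column 3.
Row 2: attacked by (1,3)→{2,3,4}. Safe: 1, 5. Place at column 1.
Row 3: attacked by (1,3)→{1,3,5}; (2,1)→{1,2}. Safe: 4. Place at column 4.
Row 4: attacked by (1,3)→{3}; (2,1)→{1,3}; (3,4)→{3,4,5}. Safe: 2. Place at column 2.
Row 5: attacked by (1,3)→{3}; (2,1)→{1,4}; (3,4)→{2,4}; (4,2)→{1,2,3}. Safe: 5. Place at column 5.
Columns [3, 1, 4, 2, 5], r−c [-2, 1, -1, 2, 0], r+c [4, 3, 7, 6, 10] are all distinct, so no two queens attack.

(1,3) (2,1) (3,4) (4,2) (5,5)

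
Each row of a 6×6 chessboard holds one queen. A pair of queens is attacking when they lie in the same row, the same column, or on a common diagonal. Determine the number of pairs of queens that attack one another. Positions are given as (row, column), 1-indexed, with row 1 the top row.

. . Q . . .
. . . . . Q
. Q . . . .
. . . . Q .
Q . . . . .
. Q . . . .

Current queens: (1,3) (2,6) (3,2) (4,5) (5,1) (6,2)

3

Same column: (3,2)–(6,2) (column 2).
Same diagonal: (2,6)–(6,2) (|2−6| = |6−2| = 4); (5,1)–(6,2) (|5−6| = |1−2| = 1).
Total attacking pairs: 3.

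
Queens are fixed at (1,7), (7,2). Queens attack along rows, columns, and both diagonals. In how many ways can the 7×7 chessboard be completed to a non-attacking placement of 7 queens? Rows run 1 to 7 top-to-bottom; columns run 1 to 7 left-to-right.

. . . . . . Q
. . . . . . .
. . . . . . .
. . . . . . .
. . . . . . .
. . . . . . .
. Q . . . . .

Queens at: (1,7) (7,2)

Branch on row 2: col 1 → 0; col 3 → 0; col 4 → 0; col 5 → 1.
Sum: 0 + 0 + 0 + 1 = 1.

1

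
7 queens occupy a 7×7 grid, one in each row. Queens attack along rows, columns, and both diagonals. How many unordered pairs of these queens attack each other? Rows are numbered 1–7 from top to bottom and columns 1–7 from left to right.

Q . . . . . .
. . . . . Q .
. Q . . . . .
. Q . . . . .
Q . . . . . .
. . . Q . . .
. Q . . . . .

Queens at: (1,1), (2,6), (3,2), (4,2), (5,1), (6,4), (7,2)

6

Same column: (1,1)–(5,1) (column 1); (3,2)–(4,2) (column 2); (3,2)–(7,2) (column 2); (4,2)–(7,2) (column 2).
Same diagonal: (4,2)–(5,1) (|4−5| = |2−1| = 1); (4,2)–(6,4) (|4−6| = |2−4| = 2).
Total attacking pairs: 6.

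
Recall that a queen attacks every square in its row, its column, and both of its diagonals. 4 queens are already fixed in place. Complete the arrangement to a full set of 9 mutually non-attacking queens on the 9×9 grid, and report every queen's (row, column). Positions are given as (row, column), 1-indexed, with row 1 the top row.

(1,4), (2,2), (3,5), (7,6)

Row 4: attacked by (1,4)→{1,4,7}; (2,2)→{2,4}; (3,5)→{4,5,6}; (7,6)→{3,6,9}. Safe: 8. Place at column 8.
Row 5: attacked by (1,4)→{4,8}; (2,2)→{2,5}; (3,5)→{3,5,7}; (4,8)→{7,8,9}; (7,6)→{4,6,8}. Safe: 1. Place at column 1.
Row 6: attacked by (1,4)→{4,9}; (2,2)→{2,6}; (3,5)→{2,5,8}; (4,8)→{6,8}; (5,1)→{1,2}; (7,6)→{5,6,7}. Safe: 3. Place at column 3.
Row 8: attacked by (1,4)→{4}; (2,2)→{2,8}; (3,5)→{5}; (4,8)→{4,8}; (5,1)→{1,4}; (6,3)→{1,3,5}; (7,6)→{5,6,7}. Safe: 9. Place at column 9.
Row 9: attacked by (1,4)→{4}; (2,2)→{2,9}; (3,5)→{5}; (4,8)→{3,8}; (5,1)→{1,5}; (6,3)→{3,6}; (7,6)→{4,6,8}; (8,9)→{8,9}. Safe: 7. Place at column 7.
Columns [4, 2, 5, 8, 1, 3, 6, 9, 7], r−c [-3, 0, -2, -4, 4, 3, 1, -1, 2], r+c [5, 4, 8, 12, 6, 9, 13, 17, 16] are all distinct, so no two queens attack.

(1,4) (2,2) (3,5) (4,8) (5,1) (6,3) (7,6) (8,9) (9,7)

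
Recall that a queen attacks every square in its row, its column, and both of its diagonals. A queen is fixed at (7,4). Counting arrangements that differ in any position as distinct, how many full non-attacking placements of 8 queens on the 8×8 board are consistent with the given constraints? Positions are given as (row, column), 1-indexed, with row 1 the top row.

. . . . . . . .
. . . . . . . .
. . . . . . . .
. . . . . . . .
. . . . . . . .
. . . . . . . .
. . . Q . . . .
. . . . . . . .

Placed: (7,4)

8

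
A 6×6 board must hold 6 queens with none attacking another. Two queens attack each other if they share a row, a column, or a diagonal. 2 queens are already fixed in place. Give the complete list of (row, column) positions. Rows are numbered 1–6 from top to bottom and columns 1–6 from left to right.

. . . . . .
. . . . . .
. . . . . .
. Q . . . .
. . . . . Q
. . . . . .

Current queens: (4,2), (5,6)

(1,4) (2,1) (3,5) (4,2) (5,6) (6,3)

Row 1: attacked by (4,2)→{2,5}; (5,6)→{2,6}. Safe: 1, 3, 4. Place at column 4.
Row 2: attacked by (1,4)→{3,4,5}; (4,2)→{2,4}; (5,6)→{3,6}. Safe: 1. Place at column 1.
Row 3: attacked by (1,4)→{2,4,6}; (2,1)→{1,2}; (4,2)→{1,2,3}; (5,6)→{4,6}. Safe: 5. Place at column 5.
Row 6: attacked by (1,4)→{4}; (2,1)→{1,5}; (3,5)→{2,5}; (4,2)→{2,4}; (5,6)→{5,6}. Safe: 3. Place at column 3.
Columns [4, 1, 5, 2, 6, 3], r−c [-3, 1, -2, 2, -1, 3], r+c [5, 3, 8, 6, 11, 9] are all distinct, so no two queens attack.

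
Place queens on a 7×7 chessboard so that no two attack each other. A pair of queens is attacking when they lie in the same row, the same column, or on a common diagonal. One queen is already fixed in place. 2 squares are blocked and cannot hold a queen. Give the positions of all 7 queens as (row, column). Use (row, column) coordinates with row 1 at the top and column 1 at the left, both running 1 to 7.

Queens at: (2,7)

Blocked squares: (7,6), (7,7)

Row 1: attacked by (2,7)→{6,7}. Safe: 1, 2, 3, 4, 5. Place at column 2.
Row 3: attacked by (1,2)→{2,4}; (2,7)→{6,7}. Safe: 1, 3, 5. Place at column 5.
Row 4: attacked by (1,2)→{2,5}; (2,7)→{5,7}; (3,5)→{4,5,6}. Safe: 1, 3. Place at column 3.
Row 5: attacked by (1,2)→{2,6}; (2,7)→{4,7}; (3,5)→{3,5,7}; (4,3)→{2,3,4}. Safe: 1. Place at column 1.
Row 6: attacked by (1,2)→{2,7}; (2,7)→{3,7}; (3,5)→{2,5}; (4,3)→{1,3,5}; (5,1)→{1,2}. Safe: 4, 6. Place at column 6.
Row 7: attacked by (1,2)→{2}; (2,7)→{2,7}; (3,5)→{1,5}; (4,3)→{3,6}; (5,1)→{1,3}; (6,6)→{5,6,7}. Blocked: 6,7. Safe: 4. Place at column 4.
Columns [2, 7, 5, 3, 1, 6, 4], r−c [-1, -5, -2, 1, 4, 0, 3], r+c [3, 9, 8, 7, 6, 12, 11] are all distinct, so no two queens attack.

(1,2) (2,7) (3,5) (4,3) (5,1) (6,6) (7,4)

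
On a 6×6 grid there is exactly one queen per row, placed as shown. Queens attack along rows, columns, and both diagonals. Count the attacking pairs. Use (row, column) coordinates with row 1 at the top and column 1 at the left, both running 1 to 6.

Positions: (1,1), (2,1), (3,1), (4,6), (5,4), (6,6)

Same column: (1,1)–(2,1) (column 1); (1,1)–(3,1) (column 1); (2,1)–(3,1) (column 1); (4,6)–(6,6) (column 6).
Same diagonal: (1,1)–(6,6) (|1−6| = |1−6| = 5); (2,1)–(5,4) (|2−5| = |1−4| = 3).
Total attacking pairs: 6.

6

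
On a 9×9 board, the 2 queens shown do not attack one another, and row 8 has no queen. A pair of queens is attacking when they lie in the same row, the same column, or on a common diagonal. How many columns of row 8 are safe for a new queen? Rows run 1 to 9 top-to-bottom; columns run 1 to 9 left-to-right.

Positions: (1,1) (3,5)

6

(1,1) attacks row 8 at column 1 and diagonals 8.
(3,5) attacks row 8 at column 5.
Attacked columns: {1, 5, 8}. Safe: {2, 3, 4, 6, 7, 9}.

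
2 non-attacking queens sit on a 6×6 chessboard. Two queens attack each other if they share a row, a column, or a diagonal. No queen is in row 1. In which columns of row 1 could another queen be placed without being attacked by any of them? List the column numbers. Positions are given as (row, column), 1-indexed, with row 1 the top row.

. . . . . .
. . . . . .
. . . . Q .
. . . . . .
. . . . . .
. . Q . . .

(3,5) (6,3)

columns 1, 2, 4, 6

(3,5) attacks row 1 at column 5 and diagonals 3.
(6,3) attacks row 1 at column 3.
Attacked columns: {3, 5}. Safe: {1, 2, 4, 6}.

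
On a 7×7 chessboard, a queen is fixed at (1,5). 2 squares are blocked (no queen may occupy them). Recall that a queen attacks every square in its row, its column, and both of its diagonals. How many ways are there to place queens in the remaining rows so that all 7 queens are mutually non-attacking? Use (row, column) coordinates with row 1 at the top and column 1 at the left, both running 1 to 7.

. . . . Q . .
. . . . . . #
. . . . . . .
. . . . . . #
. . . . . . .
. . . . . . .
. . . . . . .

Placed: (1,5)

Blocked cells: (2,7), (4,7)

3

Branch on row 2: col 1 → 1; col 2 → 1; col 3 → 1.
Sum: 1 + 1 + 1 = 3.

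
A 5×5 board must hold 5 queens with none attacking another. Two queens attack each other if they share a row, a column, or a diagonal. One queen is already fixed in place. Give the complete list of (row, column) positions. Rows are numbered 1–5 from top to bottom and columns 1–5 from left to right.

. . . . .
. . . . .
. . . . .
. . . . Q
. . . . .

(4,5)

(1,1) (2,4) (3,2) (4,5) (5,3)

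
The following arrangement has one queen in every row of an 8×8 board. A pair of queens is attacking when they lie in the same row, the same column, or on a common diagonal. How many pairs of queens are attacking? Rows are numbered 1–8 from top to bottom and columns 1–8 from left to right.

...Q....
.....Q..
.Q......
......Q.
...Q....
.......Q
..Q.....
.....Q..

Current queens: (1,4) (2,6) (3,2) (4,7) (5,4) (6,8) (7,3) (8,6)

6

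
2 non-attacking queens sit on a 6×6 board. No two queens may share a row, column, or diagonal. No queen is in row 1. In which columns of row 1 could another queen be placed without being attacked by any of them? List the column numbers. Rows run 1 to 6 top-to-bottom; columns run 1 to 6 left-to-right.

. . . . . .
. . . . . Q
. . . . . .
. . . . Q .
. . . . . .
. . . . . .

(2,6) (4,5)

columns 1, 3, 4

(2,6) attacks row 1 at column 6 and diagonals 5.
(4,5) attacks row 1 at column 5 and diagonals 2.
Attacked columns: {2, 5, 6}. Safe: {1, 3, 4}.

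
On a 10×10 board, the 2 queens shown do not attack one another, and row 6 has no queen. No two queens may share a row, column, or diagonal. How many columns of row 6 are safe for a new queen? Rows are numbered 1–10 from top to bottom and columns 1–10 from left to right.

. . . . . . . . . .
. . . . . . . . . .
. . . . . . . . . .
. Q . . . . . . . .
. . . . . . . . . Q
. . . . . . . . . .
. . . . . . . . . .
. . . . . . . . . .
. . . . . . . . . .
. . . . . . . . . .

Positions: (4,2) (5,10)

6

(4,2) attacks row 6 at column 2 and diagonals 4.
(5,10) attacks row 6 at column 10 and diagonals 9.
Attacked columns: {2, 4, 9, 10}. Safe: {1, 3, 5, 6, 7, 8}.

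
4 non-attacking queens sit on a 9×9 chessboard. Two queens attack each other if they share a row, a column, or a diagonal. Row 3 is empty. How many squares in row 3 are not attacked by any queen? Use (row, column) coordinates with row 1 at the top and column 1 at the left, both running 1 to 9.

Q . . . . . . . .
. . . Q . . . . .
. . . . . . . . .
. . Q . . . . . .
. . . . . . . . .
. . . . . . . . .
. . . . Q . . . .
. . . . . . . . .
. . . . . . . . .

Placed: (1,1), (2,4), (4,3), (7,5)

3

(1,1) attacks row 3 at column 1 and diagonals 3.
(2,4) attacks row 3 at column 4 and diagonals 3, 5.
(4,3) attacks row 3 at column 3 and diagonals 2, 4.
(7,5) attacks row 3 at column 5 and diagonals 1, 9.
Attacked columns: {1, 2, 3, 4, 5, 9}. Safe: {6, 7, 8}.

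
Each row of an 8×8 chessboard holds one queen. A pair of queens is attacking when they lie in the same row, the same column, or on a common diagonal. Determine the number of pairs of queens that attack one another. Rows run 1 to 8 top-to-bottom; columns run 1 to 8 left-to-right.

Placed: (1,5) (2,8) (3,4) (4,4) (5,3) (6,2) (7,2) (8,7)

5

Same column: (3,4)–(4,4) (column 4); (6,2)–(7,2) (column 2).
Same diagonal: (4,4)–(5,3) (|4−5| = |4−3| = 1); (4,4)–(6,2) (|4−6| = |4−2| = 2); (5,3)–(6,2) (|5−6| = |3−2| = 1).
Total attacking pairs: 5.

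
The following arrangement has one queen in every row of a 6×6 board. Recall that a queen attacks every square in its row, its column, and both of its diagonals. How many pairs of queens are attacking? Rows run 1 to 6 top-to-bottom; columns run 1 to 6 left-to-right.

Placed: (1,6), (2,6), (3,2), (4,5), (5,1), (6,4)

1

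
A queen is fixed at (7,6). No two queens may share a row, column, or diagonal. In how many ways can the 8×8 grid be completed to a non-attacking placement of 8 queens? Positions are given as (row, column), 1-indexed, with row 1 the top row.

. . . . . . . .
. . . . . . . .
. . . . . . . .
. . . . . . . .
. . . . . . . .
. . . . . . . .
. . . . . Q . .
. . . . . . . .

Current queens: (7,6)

Branch on row 1: col 1 → 1; col 2 → 3; col 3 → 0; col 4 → 3; col 5 → 6; col 7 → 1; col 8 → 0.
Sum: 1 + 3 + 0 + 3 + 6 + 1 + 0 = 14.

14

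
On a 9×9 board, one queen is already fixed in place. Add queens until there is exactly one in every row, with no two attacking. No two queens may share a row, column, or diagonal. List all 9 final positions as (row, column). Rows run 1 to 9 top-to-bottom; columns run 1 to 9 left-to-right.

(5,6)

(1,1) (2,8) (3,5) (4,3) (5,6) (6,9) (7,2) (8,4) (9,7)

Row 1: attacked by (5,6)→{2,6}. Safe: 1, 3, 4, 5, 7, 8, 9. Place at column 1.
Row 2: attacked by (1,1)→{1,2}; (5,6)→{3,6,9}. Safe: 4, 5, 7, 8. Place at column 8.
Row 3: attacked by (1,1)→{1,3}; (2,8)→{7,8,9}; (5,6)→{4,6,8}. Safe: 2, 5. Place at column 5.
Row 4: attacked by (1,1)→{1,4}; (2,8)→{6,8}; (3,5)→{4,5,6}; (5,6)→{5,6,7}. Safe: 2, 3, 9. Place at column 3.
Row 6: attacked by (1,1)→{1,6}; (2,8)→{4,8}; (3,5)→{2,5,8}; (4,3)→{1,3,5}; (5,6)→{5,6,7}. Safe: 9. Place at column 9.
Row 7: attacked by (1,1)→{1,7}; (2,8)→{3,8}; (3,5)→{1,5,9}; (4,3)→{3,6}; (5,6)→{4,6,8}; (6,9)→{8,9}. Safe: 2. Place at column 2.
Row 8: attacked by (1,1)→{1,8}; (2,8)→{2,8}; (3,5)→{5}; (4,3)→{3,7}; (5,6)→{3,6,9}; (6,9)→{7,9}; (7,2)→{1,2,3}. Safe: 4. Place at column 4.
Row 9: attacked by (1,1)→{1,9}; (2,8)→{1,8}; (3,5)→{5}; (4,3)→{3,8}; (5,6)→{2,6}; (6,9)→{6,9}; (7,2)→{2,4}; (8,4)→{3,4,5}. Safe: 7. Place at column 7.
Columns [1, 8, 5, 3, 6, 9, 2, 4, 7], r−c [0, -6, -2, 1, -1, -3, 5, 4, 2], r+c [2, 10, 8, 7, 11, 15, 9, 12, 16] are all distinct, so no two queens attack.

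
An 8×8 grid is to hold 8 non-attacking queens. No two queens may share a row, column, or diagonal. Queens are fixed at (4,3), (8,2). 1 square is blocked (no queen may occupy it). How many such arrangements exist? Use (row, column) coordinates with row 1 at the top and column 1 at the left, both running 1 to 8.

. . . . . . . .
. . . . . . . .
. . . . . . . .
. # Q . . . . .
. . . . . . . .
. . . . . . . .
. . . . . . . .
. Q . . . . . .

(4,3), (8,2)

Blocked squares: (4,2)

Branch on row 1: col 1 → 0; col 4 → 2; col 5 → 1; col 7 → 0; col 8 → 0.
Sum: 0 + 2 + 1 + 0 + 0 = 3.

3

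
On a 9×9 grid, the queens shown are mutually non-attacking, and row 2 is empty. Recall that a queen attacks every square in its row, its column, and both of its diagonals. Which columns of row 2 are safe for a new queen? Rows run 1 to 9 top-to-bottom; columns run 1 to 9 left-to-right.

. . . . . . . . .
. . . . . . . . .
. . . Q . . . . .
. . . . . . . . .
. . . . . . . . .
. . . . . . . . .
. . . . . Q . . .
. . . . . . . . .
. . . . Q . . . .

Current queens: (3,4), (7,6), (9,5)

columns 2, 7, 8, 9

(3,4) attacks row 2 at column 4 and diagonals 3, 5.
(7,6) attacks row 2 at column 6 and diagonals 1.
(9,5) attacks row 2 at column 5.
Attacked columns: {1, 3, 4, 5, 6}. Safe: {2, 7, 8, 9}.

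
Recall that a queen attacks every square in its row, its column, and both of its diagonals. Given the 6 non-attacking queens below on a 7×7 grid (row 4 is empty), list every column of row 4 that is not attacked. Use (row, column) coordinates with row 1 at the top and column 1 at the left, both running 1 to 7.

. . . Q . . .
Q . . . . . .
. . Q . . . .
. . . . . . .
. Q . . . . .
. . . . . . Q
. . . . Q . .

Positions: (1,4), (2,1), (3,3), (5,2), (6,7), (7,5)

columns 6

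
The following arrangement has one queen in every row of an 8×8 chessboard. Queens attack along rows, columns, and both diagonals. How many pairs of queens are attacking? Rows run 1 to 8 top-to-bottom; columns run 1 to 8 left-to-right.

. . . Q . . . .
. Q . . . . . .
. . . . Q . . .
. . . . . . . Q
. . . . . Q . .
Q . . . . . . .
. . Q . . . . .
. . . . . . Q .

All columns are distinct and no two queens satisfy |Δrow| = |Δcol|, so no pair attacks.

0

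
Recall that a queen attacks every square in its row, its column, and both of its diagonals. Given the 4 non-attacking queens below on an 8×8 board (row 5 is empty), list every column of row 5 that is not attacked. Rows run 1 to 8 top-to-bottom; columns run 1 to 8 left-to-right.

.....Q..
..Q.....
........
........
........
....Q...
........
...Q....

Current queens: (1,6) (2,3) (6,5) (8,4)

columns 8

(1,6) attacks row 5 at column 6 and diagonals 2.
(2,3) attacks row 5 at column 3 and diagonals 6.
(6,5) attacks row 5 at column 5 and diagonals 4, 6.
(8,4) attacks row 5 at column 4 and diagonals 1, 7.
Attacked columns: {1, 2, 3, 4, 5, 6, 7}. Safe: {8}.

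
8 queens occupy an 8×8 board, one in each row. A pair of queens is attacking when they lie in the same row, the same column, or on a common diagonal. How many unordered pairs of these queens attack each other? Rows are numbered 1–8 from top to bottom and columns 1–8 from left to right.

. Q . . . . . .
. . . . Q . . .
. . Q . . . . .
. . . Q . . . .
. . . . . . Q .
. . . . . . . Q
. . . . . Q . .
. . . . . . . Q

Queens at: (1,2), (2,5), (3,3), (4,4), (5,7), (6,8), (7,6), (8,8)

5

Same column: (6,8)–(8,8) (column 8).
Same diagonal: (3,3)–(4,4) (|3−4| = |3−4| = 1); (3,3)–(8,8) (|3−8| = |3−8| = 5); (4,4)–(8,8) (|4−8| = |4−8| = 4); (5,7)–(6,8) (|5−6| = |7−8| = 1).
Total attacking pairs: 5.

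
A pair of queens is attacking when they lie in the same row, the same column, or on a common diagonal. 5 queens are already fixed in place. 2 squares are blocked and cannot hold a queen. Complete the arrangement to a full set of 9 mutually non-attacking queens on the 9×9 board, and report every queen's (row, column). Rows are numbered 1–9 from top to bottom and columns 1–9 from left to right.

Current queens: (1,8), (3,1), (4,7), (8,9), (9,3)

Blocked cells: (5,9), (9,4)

Row 2: attacked by (1,8)→{7,8,9}; (3,1)→{1,2}; (4,7)→{5,7,9}; (8,9)→{3,9}; (9,3)→{3}. Safe: 4, 6. Place at column 4.
Row 5: attacked by (1,8)→{4,8}; (2,4)→{1,4,7}; (3,1)→{1,3}; (4,7)→{6,7,8}; (8,9)→{6,9}; (9,3)→{3,7}. Blocked: 9. Safe: 2, 5. Place at column 5.
Row 6: attacked by (1,8)→{3,8}; (2,4)→{4,8}; (3,1)→{1,4}; (4,7)→{5,7,9}; (5,5)→{4,5,6}; (8,9)→{7,9}; (9,3)→{3,6}. Safe: 2. Place at column 2.
Row 7: attacked by (1,8)→{2,8}; (2,4)→{4,9}; (3,1)→{1,5}; (4,7)→{4,7}; (5,5)→{3,5,7}; (6,2)→{1,2,3}; (8,9)→{8,9}; (9,3)→{1,3,5}. Safe: 6. Place at column 6.
Columns [8, 4, 1, 7, 5, 2, 6, 9, 3], r−c [-7, -2, 2, -3, 0, 4, 1, -1, 6], r+c [9, 6, 4, 11, 10, 8, 13, 17, 12] are all distinct, so no two queens attack.

(1,8) (2,4) (3,1) (4,7) (5,5) (6,2) (7,6) (8,9) (9,3)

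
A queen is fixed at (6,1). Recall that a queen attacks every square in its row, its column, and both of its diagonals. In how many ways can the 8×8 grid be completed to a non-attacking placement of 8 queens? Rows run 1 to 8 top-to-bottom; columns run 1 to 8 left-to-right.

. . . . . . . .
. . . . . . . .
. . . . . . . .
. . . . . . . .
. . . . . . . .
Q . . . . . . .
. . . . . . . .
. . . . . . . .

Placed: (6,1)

16

Branch on row 1: col 2 → 1; col 3 → 4; col 4 → 4; col 5 → 4; col 7 → 3; col 8 → 0.
Sum: 1 + 4 + 4 + 4 + 3 + 0 = 16.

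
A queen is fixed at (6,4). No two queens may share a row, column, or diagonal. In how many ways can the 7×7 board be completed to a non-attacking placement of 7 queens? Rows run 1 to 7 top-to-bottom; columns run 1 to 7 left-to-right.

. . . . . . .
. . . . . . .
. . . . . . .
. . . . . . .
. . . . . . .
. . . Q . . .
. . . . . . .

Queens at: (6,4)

Branch on row 1: col 1 → 1; col 2 → 1; col 3 → 1; col 5 → 1; col 6 → 1; col 7 → 1.
Sum: 1 + 1 + 1 + 1 + 1 + 1 = 6.

6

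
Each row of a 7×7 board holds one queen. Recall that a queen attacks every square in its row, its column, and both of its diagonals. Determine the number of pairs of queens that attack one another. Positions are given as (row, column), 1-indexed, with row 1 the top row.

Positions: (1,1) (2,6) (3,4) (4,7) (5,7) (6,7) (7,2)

4

Same column: (4,7)–(5,7) (column 7); (4,7)–(6,7) (column 7); (5,7)–(6,7) (column 7).
Same diagonal: (3,4)–(6,7) (|3−6| = |4−7| = 3).
Total attacking pairs: 4.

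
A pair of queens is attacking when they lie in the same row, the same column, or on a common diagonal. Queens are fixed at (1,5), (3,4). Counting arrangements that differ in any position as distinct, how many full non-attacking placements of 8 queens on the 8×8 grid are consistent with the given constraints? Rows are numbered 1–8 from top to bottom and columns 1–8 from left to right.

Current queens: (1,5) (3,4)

Branch on row 2: col 1 → 1; col 2 → 2; col 7 → 1; col 8 → 2.
Sum: 1 + 2 + 1 + 2 = 6.

6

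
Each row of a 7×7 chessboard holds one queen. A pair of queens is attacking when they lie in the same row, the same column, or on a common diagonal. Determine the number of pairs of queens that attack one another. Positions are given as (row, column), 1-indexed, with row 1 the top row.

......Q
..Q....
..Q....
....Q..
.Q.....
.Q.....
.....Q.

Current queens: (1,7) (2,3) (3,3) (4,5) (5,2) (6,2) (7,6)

4

Same column: (2,3)–(3,3) (column 3); (5,2)–(6,2) (column 2).
Same diagonal: (1,7)–(6,2) (|1−6| = |7−2| = 5); (2,3)–(4,5) (|2−4| = |3−5| = 2).
Total attacking pairs: 4.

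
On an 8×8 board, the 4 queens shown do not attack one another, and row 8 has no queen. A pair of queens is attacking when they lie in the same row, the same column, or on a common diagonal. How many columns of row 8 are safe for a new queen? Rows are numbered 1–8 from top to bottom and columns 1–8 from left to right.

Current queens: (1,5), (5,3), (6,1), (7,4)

3

(1,5) attacks row 8 at column 5.
(5,3) attacks row 8 at column 3 and diagonals 6.
(6,1) attacks row 8 at column 1 and diagonals 3.
(7,4) attacks row 8 at column 4 and diagonals 3, 5.
Attacked columns: {1, 3, 4, 5, 6}. Safe: {2, 7, 8}.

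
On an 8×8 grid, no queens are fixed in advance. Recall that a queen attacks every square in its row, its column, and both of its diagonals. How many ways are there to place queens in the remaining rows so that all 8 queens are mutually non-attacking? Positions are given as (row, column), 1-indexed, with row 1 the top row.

92

Branch on row 1: col 1 → 4; col 2 → 8; col 3 → 16; col 4 → 18; col 5 → 18; col 6 → 16; col 7 → 8; col 8 → 4.
Sum: 4 + 8 + 16 + 18 + 18 + 16 + 8 + 4 = 92.
(This is the classic 8-queens count.)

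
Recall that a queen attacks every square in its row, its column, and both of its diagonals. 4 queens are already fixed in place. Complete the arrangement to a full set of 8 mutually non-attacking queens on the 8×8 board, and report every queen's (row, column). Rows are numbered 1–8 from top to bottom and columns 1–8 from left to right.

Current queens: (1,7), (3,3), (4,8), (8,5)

(1,7) (2,1) (3,3) (4,8) (5,6) (6,4) (7,2) (8,5)

Row 2: attacked by (1,7)→{6,7,8}; (3,3)→{2,3,4}; (4,8)→{6,8}; (8,5)→{5}. Safe: 1. Place at column 1.
Row 5: attacked by (1,7)→{3,7}; (2,1)→{1,4}; (3,3)→{1,3,5}; (4,8)→{7,8}; (8,5)→{2,5,8}. Safe: 6. Place at column 6.
Row 6: attacked by (1,7)→{2,7}; (2,1)→{1,5}; (3,3)→{3,6}; (4,8)→{6,8}; (5,6)→{5,6,7}; (8,5)→{3,5,7}. Safe: 4. Place at column 4.
Row 7: attacked by (1,7)→{1,7}; (2,1)→{1,6}; (3,3)→{3,7}; (4,8)→{5,8}; (5,6)→{4,6,8}; (6,4)→{3,4,5}; (8,5)→{4,5,6}. Safe: 2. Place at column 2.
Columns [7, 1, 3, 8, 6, 4, 2, 5], r−c [-6, 1, 0, -4, -1, 2, 5, 3], r+c [8, 3, 6, 12, 11, 10, 9, 13] are all distinct, so no two queens attack.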